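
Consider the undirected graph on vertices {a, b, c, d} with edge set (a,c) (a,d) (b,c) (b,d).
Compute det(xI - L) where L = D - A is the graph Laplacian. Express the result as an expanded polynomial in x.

x^4 - 8x^3 + 20x^2 - 16x

With the vertex order [a, b, c, d], the degrees are [2, 2, 2, 2], giving D = diag(2, 2, 2, 2) and L = D - A. L has integer entries, so p(x) = det(xI - L) has integer coefficients. Expanding the determinant yields x^4 - 8x^3 + 20x^2 - 16x. The constant term is 0 because L is singular (the all-ones vector lies in its kernel). The eigenvalues sum to 8, which equals trace(L) = 2|E|.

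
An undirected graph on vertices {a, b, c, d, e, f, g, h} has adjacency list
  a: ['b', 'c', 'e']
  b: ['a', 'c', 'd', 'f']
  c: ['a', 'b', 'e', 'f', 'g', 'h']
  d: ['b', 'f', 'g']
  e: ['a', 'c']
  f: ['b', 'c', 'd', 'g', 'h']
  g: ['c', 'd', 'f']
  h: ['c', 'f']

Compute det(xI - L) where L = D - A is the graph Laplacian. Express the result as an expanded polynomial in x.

Each diagonal entry of L is the vertex degree and each off-diagonal entry is -1 where an edge is present, 0 otherwise; in the order [a, b, c, d, e, f, g, h] the diagonal is [3, 4, 6, 3, 2, 5, 3, 2]. L has integer entries, so p(x) = det(xI - L) has integer coefficients. Expanding the determinant yields x^8 - 28x^7 + 322x^6 - 1964x^5 + 6833x^4 - 13496x^3 + 13940x^2 - 5784x. The coefficient of x^7 equals -trace(L) = -28, matching the sum of degrees.

x^8 - 28x^7 + 322x^6 - 1964x^5 + 6833x^4 - 13496x^3 + 13940x^2 - 5784x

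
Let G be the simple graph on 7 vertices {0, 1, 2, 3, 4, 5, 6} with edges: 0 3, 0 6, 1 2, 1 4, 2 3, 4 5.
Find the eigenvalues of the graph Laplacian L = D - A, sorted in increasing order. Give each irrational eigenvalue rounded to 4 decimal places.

With the vertex order [0, 1, 2, 3, 4, 5, 6], the degrees are [2, 2, 2, 2, 2, 1, 1], giving D = diag(2, 2, 2, 2, 2, 1, 1) and L = D - A. Since every row of L sums to 0, the all-ones vector is in the kernel and 0 is an eigenvalue. The single zero eigenvalue shows the graph is connected. The eigenvalues sum to 12, which equals trace(L) = 2|E|.

[0, 0.1981, 0.7530, 1.5550, 2.4450, 3.2470, 3.8019]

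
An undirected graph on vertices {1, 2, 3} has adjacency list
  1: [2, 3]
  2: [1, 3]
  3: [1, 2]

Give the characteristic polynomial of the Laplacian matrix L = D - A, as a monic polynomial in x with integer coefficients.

With the vertex order [1, 2, 3], the degrees are [2, 2, 2], giving D = diag(2, 2, 2) and L = D - A. Computing det(xI - L) by cofactor expansion (or equivalently via sum-over-permutations) gives x^3 - 6x^2 + 9x. The constant term is 0 because L is singular (the all-ones vector lies in its kernel). The largest eigenvalue, 3, is at most the vertex count 3. There is one zero in the spectrum, matching the 1 component.

x^3 - 6x^2 + 9x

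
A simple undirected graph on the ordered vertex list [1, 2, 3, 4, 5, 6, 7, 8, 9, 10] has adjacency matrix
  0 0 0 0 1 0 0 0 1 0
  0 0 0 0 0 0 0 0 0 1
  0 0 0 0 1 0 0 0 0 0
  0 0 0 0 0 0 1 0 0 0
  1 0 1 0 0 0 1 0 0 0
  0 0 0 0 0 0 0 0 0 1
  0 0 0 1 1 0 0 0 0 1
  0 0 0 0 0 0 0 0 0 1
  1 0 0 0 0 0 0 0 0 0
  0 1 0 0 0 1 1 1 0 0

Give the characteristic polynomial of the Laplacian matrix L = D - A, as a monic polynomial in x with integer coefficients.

Reading degrees in the order [1, 2, 3, 4, 5, 6, 7, 8, 9, 10] gives [2, 1, 1, 1, 3, 1, 3, 1, 1, 4]; set D = diag(2, 1, 1, 1, 3, 1, 3, 1, 1, 4) and form L = D - A. L has integer entries, so p(x) = det(xI - L) has integer coefficients. Expanding the determinant yields x^10 - 18x^9 + 131x^8 - 502x^7 + 1110x^6 - 1464x^5 + 1150x^4 - 516x^3 + 118x^2 - 10x. The coefficient of x^9 equals -trace(L) = -18, matching the sum of degrees. By the matrix-tree theorem the graph has (1/10) * product of the nonzero eigenvalues = 1 spanning tree. There is one zero in the spectrum, matching the 1 component.

x^10 - 18x^9 + 131x^8 - 502x^7 + 1110x^6 - 1464x^5 + 1150x^4 - 516x^3 + 118x^2 - 10x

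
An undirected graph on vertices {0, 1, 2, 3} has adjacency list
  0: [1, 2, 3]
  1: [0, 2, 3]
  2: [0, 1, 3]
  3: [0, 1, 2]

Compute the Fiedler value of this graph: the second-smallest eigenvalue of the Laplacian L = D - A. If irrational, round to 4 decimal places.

4

With the vertex order [0, 1, 2, 3], the degrees are [3, 3, 3, 3], giving D = diag(3, 3, 3, 3) and L = D - A. The smallest Laplacian eigenvalue is always 0. The next one, lambda_2 = 4, measures how hard the graph is to disconnect: larger values mean better connectivity.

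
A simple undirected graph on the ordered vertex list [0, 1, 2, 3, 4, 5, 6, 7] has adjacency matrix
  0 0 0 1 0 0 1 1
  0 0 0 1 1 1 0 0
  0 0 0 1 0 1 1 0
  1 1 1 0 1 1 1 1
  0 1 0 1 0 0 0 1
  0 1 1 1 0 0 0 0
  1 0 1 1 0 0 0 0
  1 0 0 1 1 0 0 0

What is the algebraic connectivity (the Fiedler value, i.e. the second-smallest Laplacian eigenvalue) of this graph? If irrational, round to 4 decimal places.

1.7530

With the vertex order [0, 1, 2, 3, 4, 5, 6, 7], the degrees are [3, 3, 3, 7, 3, 3, 3, 3], giving D = diag(3, 3, 3, 7, 3, 3, 3, 3) and L = D - A. The smallest Laplacian eigenvalue is always 0. The next one, lambda_2 = 1.7530, measures how hard the graph is to disconnect: larger values mean better connectivity. The largest eigenvalue, 8, is at most the vertex count 8.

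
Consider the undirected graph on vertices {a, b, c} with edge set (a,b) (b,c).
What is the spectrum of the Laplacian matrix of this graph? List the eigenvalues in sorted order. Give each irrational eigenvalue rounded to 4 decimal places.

With the vertex order [a, b, c], the degrees are [1, 2, 1], giving D = diag(1, 2, 1) and L = D - A. L is symmetric positive semidefinite, so every eigenvalue is real and nonnegative. The single zero eigenvalue shows the graph is connected. By the matrix-tree theorem the graph has (1/3) * product of the nonzero eigenvalues = 1 spanning tree. The eigenvalues sum to 4, which equals trace(L) = 2|E|.

[0, 1, 3]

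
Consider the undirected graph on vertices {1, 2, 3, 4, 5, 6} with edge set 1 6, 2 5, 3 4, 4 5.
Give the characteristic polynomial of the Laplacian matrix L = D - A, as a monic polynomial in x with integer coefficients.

x^6 - 8x^5 + 22x^4 - 24x^3 + 8x^2

Each diagonal entry of L is the vertex degree and each off-diagonal entry is -1 where an edge is present, 0 otherwise; in the order [1, 2, 3, 4, 5, 6] the diagonal is [1, 1, 1, 2, 2, 1]. Computing det(xI - L) by cofactor expansion (or equivalently via sum-over-permutations) gives x^6 - 8x^5 + 22x^4 - 24x^3 + 8x^2. The coefficient of x^5 equals -trace(L) = -8, matching the sum of degrees. The largest eigenvalue, 3.4142, is at most the vertex count 6.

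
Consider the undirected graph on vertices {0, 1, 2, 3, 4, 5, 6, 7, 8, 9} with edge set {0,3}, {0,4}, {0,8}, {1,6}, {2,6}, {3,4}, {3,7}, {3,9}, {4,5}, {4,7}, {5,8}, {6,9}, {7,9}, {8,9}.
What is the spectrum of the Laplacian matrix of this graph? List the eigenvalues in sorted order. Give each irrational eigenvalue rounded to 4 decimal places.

[0, 0.3030, 1, 1.6393, 2.5858, 2.7068, 3.7444, 4.7447, 5.4142, 5.8619]

Each diagonal entry of L is the vertex degree and each off-diagonal entry is -1 where an edge is present, 0 otherwise; in the order [0, 1, 2, 3, 4, 5, 6, 7, 8, 9] the diagonal is [3, 1, 1, 4, 4, 2, 3, 3, 3, 4]. The multiplicity of 0 as a Laplacian eigenvalue equals the number of connected components. There is one zero in the spectrum, matching the 1 component. The largest eigenvalue, 5.8619, is at most the vertex count 10.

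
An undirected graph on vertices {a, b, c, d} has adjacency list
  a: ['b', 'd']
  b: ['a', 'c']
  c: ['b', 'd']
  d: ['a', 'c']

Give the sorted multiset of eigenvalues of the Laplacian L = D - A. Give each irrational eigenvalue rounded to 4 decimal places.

[0, 2, 2, 4]

Each diagonal entry of L is the vertex degree and each off-diagonal entry is -1 where an edge is present, 0 otherwise; in the order [a, b, c, d] the diagonal is [2, 2, 2, 2]. The multiplicity of 0 as a Laplacian eigenvalue equals the number of connected components. The eigenvalues sum to 8, which equals trace(L) = 2|E|.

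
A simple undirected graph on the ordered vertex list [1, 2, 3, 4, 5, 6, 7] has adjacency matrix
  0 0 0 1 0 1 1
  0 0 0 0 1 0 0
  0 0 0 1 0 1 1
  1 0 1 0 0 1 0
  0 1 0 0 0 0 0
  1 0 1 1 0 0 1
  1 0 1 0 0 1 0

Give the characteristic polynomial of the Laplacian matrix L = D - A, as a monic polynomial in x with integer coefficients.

x^7 - 18x^6 + 126x^5 - 428x^4 + 705x^3 - 450x^2

Each diagonal entry of L is the vertex degree and each off-diagonal entry is -1 where an edge is present, 0 otherwise; in the order [1, 2, 3, 4, 5, 6, 7] the diagonal is [3, 1, 3, 3, 1, 4, 3]. L has integer entries, so p(x) = det(xI - L) has integer coefficients. Expanding the determinant yields x^7 - 18x^6 + 126x^5 - 428x^4 + 705x^3 - 450x^2. Since p(0) = det(-L) = 0, x divides p(x). The eigenvalues sum to 18, which equals trace(L) = 2|E|.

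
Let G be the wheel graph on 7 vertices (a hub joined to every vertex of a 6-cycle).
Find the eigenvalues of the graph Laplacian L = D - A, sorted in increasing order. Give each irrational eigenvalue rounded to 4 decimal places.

The graph has 7 vertices and degree multiset [6, 3, 3, 3, 3, 3, 3]; D is the diagonal matrix of degrees and L = D - A. Diagonalising L (or applying a numerical eigensolver to the 7x7 matrix) gives the spectrum above. The single zero eigenvalue shows the graph is connected. The largest eigenvalue, 7, is at most the vertex count 7.

[0, 2, 2, 4, 4, 5, 7]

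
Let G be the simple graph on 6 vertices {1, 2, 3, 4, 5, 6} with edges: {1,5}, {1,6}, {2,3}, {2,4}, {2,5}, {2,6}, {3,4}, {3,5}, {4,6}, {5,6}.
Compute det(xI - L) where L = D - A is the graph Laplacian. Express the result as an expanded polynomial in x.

Each diagonal entry of L is the vertex degree and each off-diagonal entry is -1 where an edge is present, 0 otherwise; in the order [1, 2, 3, 4, 5, 6] the diagonal is [2, 4, 3, 3, 4, 4]. Computing det(xI - L) by cofactor expansion (or equivalently via sum-over-permutations) gives x^6 - 20x^5 + 155x^4 - 578x^3 + 1027x^2 - 684x. The coefficient of x^5 equals -trace(L) = -20, matching the sum of degrees. The eigenvalues sum to 20, which equals trace(L) = 2|E|. By the matrix-tree theorem the graph has (1/6) * product of the nonzero eigenvalues = 114 spanning trees.

x^6 - 20x^5 + 155x^4 - 578x^3 + 1027x^2 - 684x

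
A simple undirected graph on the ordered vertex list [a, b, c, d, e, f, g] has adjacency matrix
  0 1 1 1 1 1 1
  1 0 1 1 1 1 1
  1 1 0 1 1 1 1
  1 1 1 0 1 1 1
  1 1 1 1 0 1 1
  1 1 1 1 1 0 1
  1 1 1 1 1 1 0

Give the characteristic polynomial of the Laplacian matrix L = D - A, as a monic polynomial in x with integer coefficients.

x^7 - 42x^6 + 735x^5 - 6860x^4 + 36015x^3 - 100842x^2 + 117649x

With the vertex order [a, b, c, d, e, f, g], the degrees are [6, 6, 6, 6, 6, 6, 6], giving D = diag(6, 6, 6, 6, 6, 6, 6) and L = D - A. The eigenvalues of L are [0, 7, 7, 7, 7, 7, 7]; the characteristic polynomial is the product of (x - lambda_i), which multiplies out to x^7 - 42x^6 + 735x^5 - 6860x^4 + 36015x^3 - 100842x^2 + 117649x. The coefficient of x^6 equals -trace(L) = -42, matching the sum of degrees. The largest eigenvalue, 7, is at most the vertex count 7.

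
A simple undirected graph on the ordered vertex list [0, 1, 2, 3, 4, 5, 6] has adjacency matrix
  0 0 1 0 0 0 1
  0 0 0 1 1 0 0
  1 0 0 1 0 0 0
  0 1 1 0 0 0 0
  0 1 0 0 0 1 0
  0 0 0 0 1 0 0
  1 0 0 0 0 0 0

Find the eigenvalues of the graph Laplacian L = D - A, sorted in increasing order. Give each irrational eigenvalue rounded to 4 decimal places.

With the vertex order [0, 1, 2, 3, 4, 5, 6], the degrees are [2, 2, 2, 2, 2, 1, 1], giving D = diag(2, 2, 2, 2, 2, 1, 1) and L = D - A. L is symmetric positive semidefinite, so every eigenvalue is real and nonnegative. The single zero eigenvalue shows the graph is connected. The eigenvalues sum to 12, which equals trace(L) = 2|E|.

[0, 0.1981, 0.7530, 1.5550, 2.4450, 3.2470, 3.8019]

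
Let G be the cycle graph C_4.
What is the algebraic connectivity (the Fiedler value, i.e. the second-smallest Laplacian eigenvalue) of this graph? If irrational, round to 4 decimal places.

2

The graph has 4 vertices and degree multiset [2, 2, 2, 2]; D is the diagonal matrix of degrees and L = D - A. The sorted Laplacian eigenvalues are [0, 2, 2, 4]; the algebraic connectivity is the second entry, 2.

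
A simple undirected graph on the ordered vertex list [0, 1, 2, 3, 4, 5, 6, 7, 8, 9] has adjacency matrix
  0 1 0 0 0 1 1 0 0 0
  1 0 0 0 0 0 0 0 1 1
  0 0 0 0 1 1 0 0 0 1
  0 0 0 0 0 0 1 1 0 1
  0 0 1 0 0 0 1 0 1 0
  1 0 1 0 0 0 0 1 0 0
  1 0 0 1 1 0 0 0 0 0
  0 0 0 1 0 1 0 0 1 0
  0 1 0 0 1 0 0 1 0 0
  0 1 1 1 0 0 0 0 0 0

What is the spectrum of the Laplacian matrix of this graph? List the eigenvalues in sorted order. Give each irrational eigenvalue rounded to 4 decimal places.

With the vertex order [0, 1, 2, 3, 4, 5, 6, 7, 8, 9], the degrees are [3, 3, 3, 3, 3, 3, 3, 3, 3, 3], giving D = diag(3, 3, 3, 3, 3, 3, 3, 3, 3, 3) and L = D - A. L is symmetric positive semidefinite, so every eigenvalue is real and nonnegative. The single zero eigenvalue shows the graph is connected. The largest eigenvalue, 5, is at most the vertex count 10.

[0, 2, 2, 2, 2, 2, 5, 5, 5, 5]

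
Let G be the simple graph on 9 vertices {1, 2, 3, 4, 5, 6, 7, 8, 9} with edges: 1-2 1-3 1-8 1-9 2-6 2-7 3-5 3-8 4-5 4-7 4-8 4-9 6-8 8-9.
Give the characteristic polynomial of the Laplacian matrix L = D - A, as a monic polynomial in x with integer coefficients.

x^9 - 28x^8 + 330x^7 - 2132x^6 + 8236x^5 - 19436x^4 + 27314x^3 - 20872x^2 + 6633x

Each diagonal entry of L is the vertex degree and each off-diagonal entry is -1 where an edge is present, 0 otherwise; in the order [1, 2, 3, 4, 5, 6, 7, 8, 9] the diagonal is [4, 3, 3, 4, 2, 2, 2, 5, 3]. L has integer entries, so p(x) = det(xI - L) has integer coefficients. Expanding the determinant yields x^9 - 28x^8 + 330x^7 - 2132x^6 + 8236x^5 - 19436x^4 + 27314x^3 - 20872x^2 + 6633x. Since p(0) = det(-L) = 0, x divides p(x).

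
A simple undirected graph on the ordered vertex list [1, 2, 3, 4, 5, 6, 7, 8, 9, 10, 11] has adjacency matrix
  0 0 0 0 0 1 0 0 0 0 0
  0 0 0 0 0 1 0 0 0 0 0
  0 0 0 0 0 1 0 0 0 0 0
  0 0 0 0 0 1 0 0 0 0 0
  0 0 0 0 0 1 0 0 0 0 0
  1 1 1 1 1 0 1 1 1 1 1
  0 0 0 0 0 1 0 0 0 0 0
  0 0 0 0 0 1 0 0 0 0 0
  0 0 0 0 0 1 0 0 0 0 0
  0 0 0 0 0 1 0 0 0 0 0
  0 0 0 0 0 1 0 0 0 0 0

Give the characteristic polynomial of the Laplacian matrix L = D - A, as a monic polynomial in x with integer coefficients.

With the vertex order [1, 2, 3, 4, 5, 6, 7, 8, 9, 10, 11], the degrees are [1, 1, 1, 1, 1, 10, 1, 1, 1, 1, 1], giving D = diag(1, 1, 1, 1, 1, 10, 1, 1, 1, 1, 1) and L = D - A. L has integer entries, so p(x) = det(xI - L) has integer coefficients. Expanding the determinant yields x^11 - 20x^10 + 135x^9 - 480x^8 + 1050x^7 - 1512x^6 + 1470x^5 - 960x^4 + 405x^3 - 100x^2 + 11x. The coefficient of x^10 equals -trace(L) = -20, matching the sum of degrees. By the matrix-tree theorem the graph has (1/11) * product of the nonzero eigenvalues = 1 spanning tree.

x^11 - 20x^10 + 135x^9 - 480x^8 + 1050x^7 - 1512x^6 + 1470x^5 - 960x^4 + 405x^3 - 100x^2 + 11x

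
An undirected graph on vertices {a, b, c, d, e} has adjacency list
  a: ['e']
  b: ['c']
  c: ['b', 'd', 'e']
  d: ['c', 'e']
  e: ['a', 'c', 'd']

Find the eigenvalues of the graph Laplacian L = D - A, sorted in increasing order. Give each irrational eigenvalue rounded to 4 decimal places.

Reading degrees in the order [a, b, c, d, e] gives [1, 1, 3, 2, 3]; set D = diag(1, 1, 3, 2, 3) and form L = D - A. The multiplicity of 0 as a Laplacian eigenvalue equals the number of connected components. The largest eigenvalue, 4.3028, is at most the vertex count 5. By the matrix-tree theorem the graph has (1/5) * product of the nonzero eigenvalues = 3 spanning trees.

[0, 0.6972, 1.3820, 3.6180, 4.3028]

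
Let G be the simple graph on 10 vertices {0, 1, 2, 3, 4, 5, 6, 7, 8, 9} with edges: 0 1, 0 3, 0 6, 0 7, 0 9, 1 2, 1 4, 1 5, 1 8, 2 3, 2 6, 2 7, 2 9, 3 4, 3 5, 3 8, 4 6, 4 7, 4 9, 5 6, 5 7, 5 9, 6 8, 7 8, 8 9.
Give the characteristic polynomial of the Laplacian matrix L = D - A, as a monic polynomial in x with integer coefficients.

Each diagonal entry of L is the vertex degree and each off-diagonal entry is -1 where an edge is present, 0 otherwise; in the order [0, 1, 2, 3, 4, 5, 6, 7, 8, 9] the diagonal is [5, 5, 5, 5, 5, 5, 5, 5, 5, 5]. L has integer entries, so p(x) = det(xI - L) has integer coefficients. Expanding the determinant yields x^10 - 50x^9 + 1100x^8 - 14000x^7 + 113750x^6 - 612500x^5 + 2187500x^4 - 5000000x^3 + 6640625x^2 - 3906250x. The constant term is 0 because L is singular (the all-ones vector lies in its kernel). The eigenvalues sum to 50, which equals trace(L) = 2|E|. There is one zero in the spectrum, matching the 1 component.

x^10 - 50x^9 + 1100x^8 - 14000x^7 + 113750x^6 - 612500x^5 + 2187500x^4 - 5000000x^3 + 6640625x^2 - 3906250x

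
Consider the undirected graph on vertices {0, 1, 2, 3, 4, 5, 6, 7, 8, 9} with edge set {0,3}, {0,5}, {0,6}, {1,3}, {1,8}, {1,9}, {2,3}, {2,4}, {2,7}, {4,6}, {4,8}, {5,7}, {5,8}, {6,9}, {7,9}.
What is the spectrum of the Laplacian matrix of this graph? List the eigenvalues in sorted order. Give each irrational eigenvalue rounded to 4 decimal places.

[0, 2, 2, 2, 2, 2, 5, 5, 5, 5]

Reading degrees in the order [0, 1, 2, 3, 4, 5, 6, 7, 8, 9] gives [3, 3, 3, 3, 3, 3, 3, 3, 3, 3]; set D = diag(3, 3, 3, 3, 3, 3, 3, 3, 3, 3) and form L = D - A. The multiplicity of 0 as a Laplacian eigenvalue equals the number of connected components. The single zero eigenvalue shows the graph is connected. The eigenvalues sum to 30, which equals trace(L) = 2|E|.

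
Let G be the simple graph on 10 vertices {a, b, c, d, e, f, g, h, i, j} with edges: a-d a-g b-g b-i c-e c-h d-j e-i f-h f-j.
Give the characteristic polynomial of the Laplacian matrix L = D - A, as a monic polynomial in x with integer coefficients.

x^10 - 20x^9 + 170x^8 - 800x^7 + 2275x^6 - 4004x^5 + 4290x^4 - 2640x^3 + 825x^2 - 100x

With the vertex order [a, b, c, d, e, f, g, h, i, j], the degrees are [2, 2, 2, 2, 2, 2, 2, 2, 2, 2], giving D = diag(2, 2, 2, 2, 2, 2, 2, 2, 2, 2) and L = D - A. Computing det(xI - L) by cofactor expansion (or equivalently via sum-over-permutations) gives x^10 - 20x^9 + 170x^8 - 800x^7 + 2275x^6 - 4004x^5 + 4290x^4 - 2640x^3 + 825x^2 - 100x. The constant term is 0 because L is singular (the all-ones vector lies in its kernel). The eigenvalues sum to 20, which equals trace(L) = 2|E|.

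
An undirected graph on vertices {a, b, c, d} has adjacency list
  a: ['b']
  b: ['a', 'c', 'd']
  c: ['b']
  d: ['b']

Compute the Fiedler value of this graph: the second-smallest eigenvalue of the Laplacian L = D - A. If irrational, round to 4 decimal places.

Reading degrees in the order [a, b, c, d] gives [1, 3, 1, 1]; set D = diag(1, 3, 1, 1) and form L = D - A. The sorted Laplacian eigenvalues are [0, 1, 1, 4]; the algebraic connectivity is the second entry, 1.

1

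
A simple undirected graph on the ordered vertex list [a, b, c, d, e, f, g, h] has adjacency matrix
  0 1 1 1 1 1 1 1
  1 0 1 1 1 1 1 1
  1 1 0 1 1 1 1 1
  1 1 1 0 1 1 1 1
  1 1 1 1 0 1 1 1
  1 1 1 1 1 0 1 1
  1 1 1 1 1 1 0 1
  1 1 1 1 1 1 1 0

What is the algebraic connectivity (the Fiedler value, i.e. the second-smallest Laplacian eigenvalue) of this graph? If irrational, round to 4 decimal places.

8

With the vertex order [a, b, c, d, e, f, g, h], the degrees are [7, 7, 7, 7, 7, 7, 7, 7], giving D = diag(7, 7, 7, 7, 7, 7, 7, 7) and L = D - A. The smallest Laplacian eigenvalue is always 0. The next one, lambda_2 = 8, measures how hard the graph is to disconnect: larger values mean better connectivity. There is one zero in the spectrum, matching the 1 component.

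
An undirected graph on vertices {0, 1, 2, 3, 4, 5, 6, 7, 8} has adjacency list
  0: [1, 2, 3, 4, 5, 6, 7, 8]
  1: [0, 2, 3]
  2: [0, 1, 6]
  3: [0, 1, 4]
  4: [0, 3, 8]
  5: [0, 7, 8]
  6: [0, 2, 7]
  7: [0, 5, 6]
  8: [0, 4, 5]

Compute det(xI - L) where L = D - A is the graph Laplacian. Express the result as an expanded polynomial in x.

x^9 - 32x^8 + 428x^7 - 3136x^6 + 13786x^5 - 37232x^4 + 60276x^3 - 53424x^2 + 19845x

Reading degrees in the order [0, 1, 2, 3, 4, 5, 6, 7, 8] gives [8, 3, 3, 3, 3, 3, 3, 3, 3]; set D = diag(8, 3, 3, 3, 3, 3, 3, 3, 3) and form L = D - A. Computing det(xI - L) by cofactor expansion (or equivalently via sum-over-permutations) gives x^9 - 32x^8 + 428x^7 - 3136x^6 + 13786x^5 - 37232x^4 + 60276x^3 - 53424x^2 + 19845x. The coefficient of x^8 equals -trace(L) = -32, matching the sum of degrees. By the matrix-tree theorem the graph has (1/9) * product of the nonzero eigenvalues = 2205 spanning trees.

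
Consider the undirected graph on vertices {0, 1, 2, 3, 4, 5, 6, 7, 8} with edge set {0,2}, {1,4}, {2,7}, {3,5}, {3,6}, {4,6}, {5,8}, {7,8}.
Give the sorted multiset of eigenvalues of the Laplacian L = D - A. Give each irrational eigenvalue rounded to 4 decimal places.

[0, 0.1206, 0.4679, 1, 1.6527, 2.3473, 3, 3.5321, 3.8794]

Each diagonal entry of L is the vertex degree and each off-diagonal entry is -1 where an edge is present, 0 otherwise; in the order [0, 1, 2, 3, 4, 5, 6, 7, 8] the diagonal is [1, 1, 2, 2, 2, 2, 2, 2, 2]. L is symmetric positive semidefinite, so every eigenvalue is real and nonnegative. The single zero eigenvalue shows the graph is connected. The eigenvalues sum to 16, which equals trace(L) = 2|E|. The largest eigenvalue, 3.8794, is at most the vertex count 9.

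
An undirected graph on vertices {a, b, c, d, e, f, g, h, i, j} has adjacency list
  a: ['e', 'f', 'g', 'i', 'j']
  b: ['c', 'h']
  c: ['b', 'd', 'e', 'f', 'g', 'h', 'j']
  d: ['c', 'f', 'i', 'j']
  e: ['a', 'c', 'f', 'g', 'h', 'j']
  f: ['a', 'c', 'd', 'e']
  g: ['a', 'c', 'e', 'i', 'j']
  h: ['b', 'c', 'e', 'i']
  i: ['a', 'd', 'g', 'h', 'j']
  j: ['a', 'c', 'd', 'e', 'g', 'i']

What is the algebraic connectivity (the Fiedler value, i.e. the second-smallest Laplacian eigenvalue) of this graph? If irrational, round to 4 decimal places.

Reading degrees in the order [a, b, c, d, e, f, g, h, i, j] gives [5, 2, 7, 4, 6, 4, 5, 4, 5, 6]; set D = diag(5, 2, 7, 4, 6, 4, 5, 4, 5, 6) and form L = D - A. Computing the eigenvalues of L and sorting gives [0, 1.6035, 3.4347, 3.9134, 4.2240, 5.3126, 6.2965, 7.0897, 7.6609, 8.4648]. The Fiedler value lambda_2 = 1.6035 is strictly positive, so the graph is connected. There is one zero in the spectrum, matching the 1 component. The largest eigenvalue, 8.4648, is at most the vertex count 10.

1.6035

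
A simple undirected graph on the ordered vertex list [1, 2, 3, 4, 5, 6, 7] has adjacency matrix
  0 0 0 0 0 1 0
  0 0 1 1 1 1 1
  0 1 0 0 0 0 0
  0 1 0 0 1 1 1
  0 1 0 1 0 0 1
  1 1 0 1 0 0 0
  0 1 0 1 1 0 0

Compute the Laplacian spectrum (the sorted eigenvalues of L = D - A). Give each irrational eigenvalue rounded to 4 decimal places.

With the vertex order [1, 2, 3, 4, 5, 6, 7], the degrees are [1, 5, 1, 4, 3, 3, 3], giving D = diag(1, 5, 1, 4, 3, 3, 3) and L = D - A. Since every row of L sums to 0, the all-ones vector is in the kernel and 0 is an eigenvalue. The single zero eigenvalue shows the graph is connected. The largest eigenvalue, 6.0601, is at most the vertex count 7. The eigenvalues sum to 20, which equals trace(L) = 2|E|.

[0, 0.6885, 1.0753, 3.0343, 4, 5.1418, 6.0601]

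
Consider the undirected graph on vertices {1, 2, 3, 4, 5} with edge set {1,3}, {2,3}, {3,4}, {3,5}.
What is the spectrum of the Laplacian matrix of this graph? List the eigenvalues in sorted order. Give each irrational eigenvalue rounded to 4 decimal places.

[0, 1, 1, 1, 5]

Each diagonal entry of L is the vertex degree and each off-diagonal entry is -1 where an edge is present, 0 otherwise; in the order [1, 2, 3, 4, 5] the diagonal is [1, 1, 4, 1, 1]. L is symmetric positive semidefinite, so every eigenvalue is real and nonnegative.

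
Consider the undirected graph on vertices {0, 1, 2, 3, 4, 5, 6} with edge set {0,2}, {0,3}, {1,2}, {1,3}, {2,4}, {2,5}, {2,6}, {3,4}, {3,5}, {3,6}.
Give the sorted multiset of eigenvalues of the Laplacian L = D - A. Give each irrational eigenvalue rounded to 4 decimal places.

Each diagonal entry of L is the vertex degree and each off-diagonal entry is -1 where an edge is present, 0 otherwise; in the order [0, 1, 2, 3, 4, 5, 6] the diagonal is [2, 2, 5, 5, 2, 2, 2]. Since every row of L sums to 0, the all-ones vector is in the kernel and 0 is an eigenvalue. There is one zero in the spectrum, matching the 1 component. The largest eigenvalue, 7, is at most the vertex count 7.

[0, 2, 2, 2, 2, 5, 7]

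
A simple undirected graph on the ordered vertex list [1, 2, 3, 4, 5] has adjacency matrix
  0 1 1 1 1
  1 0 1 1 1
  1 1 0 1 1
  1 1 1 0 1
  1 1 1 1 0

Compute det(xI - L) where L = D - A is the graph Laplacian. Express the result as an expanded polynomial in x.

With the vertex order [1, 2, 3, 4, 5], the degrees are [4, 4, 4, 4, 4], giving D = diag(4, 4, 4, 4, 4) and L = D - A. The eigenvalues of L are [0, 5, 5, 5, 5]; the characteristic polynomial is the product of (x - lambda_i), which multiplies out to x^5 - 20x^4 + 150x^3 - 500x^2 + 625x. The constant term is 0 because L is singular (the all-ones vector lies in its kernel).

x^5 - 20x^4 + 150x^3 - 500x^2 + 625x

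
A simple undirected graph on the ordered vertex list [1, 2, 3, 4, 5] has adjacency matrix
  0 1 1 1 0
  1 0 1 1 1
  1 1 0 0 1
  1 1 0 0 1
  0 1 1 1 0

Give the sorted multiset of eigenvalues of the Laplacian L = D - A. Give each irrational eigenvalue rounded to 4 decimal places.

[0, 3, 3, 5, 5]

Reading degrees in the order [1, 2, 3, 4, 5] gives [3, 4, 3, 3, 3]; set D = diag(3, 4, 3, 3, 3) and form L = D - A. L is symmetric positive semidefinite, so every eigenvalue is real and nonnegative. The single zero eigenvalue shows the graph is connected. By the matrix-tree theorem the graph has (1/5) * product of the nonzero eigenvalues = 45 spanning trees.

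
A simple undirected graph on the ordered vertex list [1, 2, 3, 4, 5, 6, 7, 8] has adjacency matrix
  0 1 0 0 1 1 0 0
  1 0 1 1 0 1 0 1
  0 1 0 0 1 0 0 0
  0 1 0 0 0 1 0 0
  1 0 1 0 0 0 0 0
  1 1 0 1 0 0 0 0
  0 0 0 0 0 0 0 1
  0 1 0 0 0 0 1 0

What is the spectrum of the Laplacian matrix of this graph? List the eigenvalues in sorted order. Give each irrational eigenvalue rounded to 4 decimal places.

[0, 0.4325, 1.1260, 2.2779, 2.4685, 3.1226, 4.3854, 6.1871]

Each diagonal entry of L is the vertex degree and each off-diagonal entry is -1 where an edge is present, 0 otherwise; in the order [1, 2, 3, 4, 5, 6, 7, 8] the diagonal is [3, 5, 2, 2, 2, 3, 1, 2]. Since every row of L sums to 0, the all-ones vector is in the kernel and 0 is an eigenvalue. The single zero eigenvalue shows the graph is connected. By the matrix-tree theorem the graph has (1/8) * product of the nonzero eigenvalues = 29 spanning trees. The eigenvalues sum to 20, which equals trace(L) = 2|E|.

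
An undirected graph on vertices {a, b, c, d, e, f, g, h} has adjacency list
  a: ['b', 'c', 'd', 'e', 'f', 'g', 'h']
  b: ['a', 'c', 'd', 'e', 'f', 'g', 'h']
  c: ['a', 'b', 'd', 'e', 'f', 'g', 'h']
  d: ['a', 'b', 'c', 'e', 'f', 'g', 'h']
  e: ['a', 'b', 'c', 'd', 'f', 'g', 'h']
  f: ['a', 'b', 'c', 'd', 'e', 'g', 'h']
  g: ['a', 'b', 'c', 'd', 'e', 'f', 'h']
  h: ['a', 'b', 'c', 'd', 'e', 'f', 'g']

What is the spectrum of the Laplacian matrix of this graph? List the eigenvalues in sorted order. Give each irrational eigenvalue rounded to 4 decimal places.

[0, 8, 8, 8, 8, 8, 8, 8]

Each diagonal entry of L is the vertex degree and each off-diagonal entry is -1 where an edge is present, 0 otherwise; in the order [a, b, c, d, e, f, g, h] the diagonal is [7, 7, 7, 7, 7, 7, 7, 7]. L is symmetric positive semidefinite, so every eigenvalue is real and nonnegative. The single zero eigenvalue shows the graph is connected. The eigenvalues sum to 56, which equals trace(L) = 2|E|.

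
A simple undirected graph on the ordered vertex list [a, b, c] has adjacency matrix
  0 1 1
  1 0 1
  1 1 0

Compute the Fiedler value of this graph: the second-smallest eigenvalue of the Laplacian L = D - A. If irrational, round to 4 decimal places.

3

Each diagonal entry of L is the vertex degree and each off-diagonal entry is -1 where an edge is present, 0 otherwise; in the order [a, b, c] the diagonal is [2, 2, 2]. The sorted Laplacian eigenvalues are [0, 3, 3]; the algebraic connectivity is the second entry, 3. By the matrix-tree theorem the graph has (1/3) * product of the nonzero eigenvalues = 3 spanning trees.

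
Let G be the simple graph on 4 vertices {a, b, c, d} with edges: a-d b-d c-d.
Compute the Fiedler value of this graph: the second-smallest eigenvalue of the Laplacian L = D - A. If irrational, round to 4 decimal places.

Each diagonal entry of L is the vertex degree and each off-diagonal entry is -1 where an edge is present, 0 otherwise; in the order [a, b, c, d] the diagonal is [1, 1, 1, 3]. The sorted Laplacian eigenvalues are [0, 1, 1, 4]; the algebraic connectivity is the second entry, 1. The eigenvalues sum to 6, which equals trace(L) = 2|E|.

1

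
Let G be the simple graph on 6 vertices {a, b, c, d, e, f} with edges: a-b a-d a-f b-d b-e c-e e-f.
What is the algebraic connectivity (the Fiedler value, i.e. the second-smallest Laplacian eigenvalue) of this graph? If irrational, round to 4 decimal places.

0.7216

Reading degrees in the order [a, b, c, d, e, f] gives [3, 3, 1, 2, 3, 2]; set D = diag(3, 3, 1, 2, 3, 2) and form L = D - A. The sorted Laplacian eigenvalues are [0, 0.7216, 1.6826, 3, 3.7046, 4.8912]; the algebraic connectivity is the second entry, 0.7216. The largest eigenvalue, 4.8912, is at most the vertex count 6.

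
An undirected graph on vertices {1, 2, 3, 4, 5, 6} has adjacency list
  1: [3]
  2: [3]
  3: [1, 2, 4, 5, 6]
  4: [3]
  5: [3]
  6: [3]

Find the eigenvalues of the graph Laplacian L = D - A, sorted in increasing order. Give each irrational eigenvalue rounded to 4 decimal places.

Reading degrees in the order [1, 2, 3, 4, 5, 6] gives [1, 1, 5, 1, 1, 1]; set D = diag(1, 1, 5, 1, 1, 1) and form L = D - A. Since every row of L sums to 0, the all-ones vector is in the kernel and 0 is an eigenvalue.

[0, 1, 1, 1, 1, 6]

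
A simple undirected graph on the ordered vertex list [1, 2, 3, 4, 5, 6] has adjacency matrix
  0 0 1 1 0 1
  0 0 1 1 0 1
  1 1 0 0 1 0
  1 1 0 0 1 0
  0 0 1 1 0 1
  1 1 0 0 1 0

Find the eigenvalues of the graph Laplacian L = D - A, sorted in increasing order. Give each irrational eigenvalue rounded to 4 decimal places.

Reading degrees in the order [1, 2, 3, 4, 5, 6] gives [3, 3, 3, 3, 3, 3]; set D = diag(3, 3, 3, 3, 3, 3) and form L = D - A. L is symmetric positive semidefinite, so every eigenvalue is real and nonnegative. The single zero eigenvalue shows the graph is connected. The largest eigenvalue, 6, is at most the vertex count 6.

[0, 3, 3, 3, 3, 6]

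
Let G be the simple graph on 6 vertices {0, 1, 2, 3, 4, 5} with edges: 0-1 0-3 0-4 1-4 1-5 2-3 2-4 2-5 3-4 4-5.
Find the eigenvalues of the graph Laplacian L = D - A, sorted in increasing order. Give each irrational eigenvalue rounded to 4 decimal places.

[0, 2.3820, 2.3820, 4.6180, 4.6180, 6]

Reading degrees in the order [0, 1, 2, 3, 4, 5] gives [3, 3, 3, 3, 5, 3]; set D = diag(3, 3, 3, 3, 5, 3) and form L = D - A. Diagonalising L (or applying a numerical eigensolver to the 6x6 matrix) gives the spectrum above. By the matrix-tree theorem the graph has (1/6) * product of the nonzero eigenvalues = 121 spanning trees.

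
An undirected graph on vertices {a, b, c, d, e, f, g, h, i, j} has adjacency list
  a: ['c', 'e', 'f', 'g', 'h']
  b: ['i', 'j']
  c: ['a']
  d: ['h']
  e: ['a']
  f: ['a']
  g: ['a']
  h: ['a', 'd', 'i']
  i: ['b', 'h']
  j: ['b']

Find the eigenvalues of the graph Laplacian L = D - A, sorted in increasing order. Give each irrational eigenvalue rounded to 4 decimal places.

[0, 0.1875, 0.5604, 1, 1, 1, 1.4131, 2.8596, 3.8315, 6.1478]

Each diagonal entry of L is the vertex degree and each off-diagonal entry is -1 where an edge is present, 0 otherwise; in the order [a, b, c, d, e, f, g, h, i, j] the diagonal is [5, 2, 1, 1, 1, 1, 1, 3, 2, 1]. Since every row of L sums to 0, the all-ones vector is in the kernel and 0 is an eigenvalue. By the matrix-tree theorem the graph has (1/10) * product of the nonzero eigenvalues = 1 spanning tree.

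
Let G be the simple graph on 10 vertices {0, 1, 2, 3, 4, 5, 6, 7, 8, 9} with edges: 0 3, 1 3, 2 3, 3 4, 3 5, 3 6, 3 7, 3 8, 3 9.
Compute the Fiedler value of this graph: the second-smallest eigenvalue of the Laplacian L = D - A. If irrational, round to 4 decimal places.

With the vertex order [0, 1, 2, 3, 4, 5, 6, 7, 8, 9], the degrees are [1, 1, 1, 9, 1, 1, 1, 1, 1, 1], giving D = diag(1, 1, 1, 9, 1, 1, 1, 1, 1, 1) and L = D - A. The smallest Laplacian eigenvalue is always 0. The next one, lambda_2 = 1, measures how hard the graph is to disconnect: larger values mean better connectivity. There is one zero in the spectrum, matching the 1 component.

1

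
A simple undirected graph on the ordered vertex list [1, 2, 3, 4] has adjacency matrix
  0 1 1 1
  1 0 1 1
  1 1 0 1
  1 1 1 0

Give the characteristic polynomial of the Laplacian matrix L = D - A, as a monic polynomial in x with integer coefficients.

Each diagonal entry of L is the vertex degree and each off-diagonal entry is -1 where an edge is present, 0 otherwise; in the order [1, 2, 3, 4] the diagonal is [3, 3, 3, 3]. The eigenvalues of L are [0, 4, 4, 4]; the characteristic polynomial is the product of (x - lambda_i), which multiplies out to x^4 - 12x^3 + 48x^2 - 64x. The constant term is 0 because L is singular (the all-ones vector lies in its kernel).

x^4 - 12x^3 + 48x^2 - 64x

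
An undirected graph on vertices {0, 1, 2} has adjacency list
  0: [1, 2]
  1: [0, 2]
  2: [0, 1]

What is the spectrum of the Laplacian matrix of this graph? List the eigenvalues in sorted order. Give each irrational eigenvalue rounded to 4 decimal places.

[0, 3, 3]

Reading degrees in the order [0, 1, 2] gives [2, 2, 2]; set D = diag(2, 2, 2) and form L = D - A. Diagonalising L (or applying a numerical eigensolver to the 3x3 matrix) gives the spectrum above. The single zero eigenvalue shows the graph is connected. By the matrix-tree theorem the graph has (1/3) * product of the nonzero eigenvalues = 3 spanning trees. The eigenvalues sum to 6, which equals trace(L) = 2|E|.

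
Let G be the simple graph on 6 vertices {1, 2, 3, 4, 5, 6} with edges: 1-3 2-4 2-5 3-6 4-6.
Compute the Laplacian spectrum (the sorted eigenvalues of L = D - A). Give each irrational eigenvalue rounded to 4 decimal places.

[0, 0.2679, 1, 2, 3, 3.7321]

Reading degrees in the order [1, 2, 3, 4, 5, 6] gives [1, 2, 2, 2, 1, 2]; set D = diag(1, 2, 2, 2, 1, 2) and form L = D - A. L is symmetric positive semidefinite, so every eigenvalue is real and nonnegative.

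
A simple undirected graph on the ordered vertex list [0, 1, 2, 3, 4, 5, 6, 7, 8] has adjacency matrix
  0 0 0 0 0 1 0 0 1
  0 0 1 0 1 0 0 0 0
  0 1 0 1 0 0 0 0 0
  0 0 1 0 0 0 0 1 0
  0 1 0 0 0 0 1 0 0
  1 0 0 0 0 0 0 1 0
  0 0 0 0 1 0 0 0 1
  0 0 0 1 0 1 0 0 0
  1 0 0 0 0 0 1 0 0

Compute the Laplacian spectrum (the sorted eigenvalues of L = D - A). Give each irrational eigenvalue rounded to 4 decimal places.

[0, 0.4679, 0.4679, 1.6527, 1.6527, 3, 3, 3.8794, 3.8794]

With the vertex order [0, 1, 2, 3, 4, 5, 6, 7, 8], the degrees are [2, 2, 2, 2, 2, 2, 2, 2, 2], giving D = diag(2, 2, 2, 2, 2, 2, 2, 2, 2) and L = D - A. Diagonalising L (or applying a numerical eigensolver to the 9x9 matrix) gives the spectrum above. There is one zero in the spectrum, matching the 1 component. By the matrix-tree theorem the graph has (1/9) * product of the nonzero eigenvalues = 9 spanning trees.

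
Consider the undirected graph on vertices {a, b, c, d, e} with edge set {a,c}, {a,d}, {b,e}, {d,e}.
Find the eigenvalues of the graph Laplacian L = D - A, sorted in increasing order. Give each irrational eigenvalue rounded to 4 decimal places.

Each diagonal entry of L is the vertex degree and each off-diagonal entry is -1 where an edge is present, 0 otherwise; in the order [a, b, c, d, e] the diagonal is [2, 1, 1, 2, 2]. Since every row of L sums to 0, the all-ones vector is in the kernel and 0 is an eigenvalue. There is one zero in the spectrum, matching the 1 component.

[0, 0.3820, 1.3820, 2.6180, 3.6180]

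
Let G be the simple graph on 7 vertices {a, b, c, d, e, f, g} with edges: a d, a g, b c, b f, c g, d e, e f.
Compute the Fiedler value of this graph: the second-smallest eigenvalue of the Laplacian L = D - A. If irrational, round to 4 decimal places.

With the vertex order [a, b, c, d, e, f, g], the degrees are [2, 2, 2, 2, 2, 2, 2], giving D = diag(2, 2, 2, 2, 2, 2, 2) and L = D - A. The smallest Laplacian eigenvalue is always 0. The next one, lambda_2 = 0.7530, measures how hard the graph is to disconnect: larger values mean better connectivity.

0.7530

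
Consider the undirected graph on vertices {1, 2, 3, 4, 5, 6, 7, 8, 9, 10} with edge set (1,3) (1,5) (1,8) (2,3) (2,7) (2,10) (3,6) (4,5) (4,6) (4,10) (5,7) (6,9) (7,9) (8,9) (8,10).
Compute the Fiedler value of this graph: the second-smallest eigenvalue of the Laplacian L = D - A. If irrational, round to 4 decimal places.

2

Each diagonal entry of L is the vertex degree and each off-diagonal entry is -1 where an edge is present, 0 otherwise; in the order [1, 2, 3, 4, 5, 6, 7, 8, 9, 10] the diagonal is [3, 3, 3, 3, 3, 3, 3, 3, 3, 3]. The sorted Laplacian eigenvalues are [0, 2, 2, 2, 2, 2, 5, 5, 5, 5]; the algebraic connectivity is the second entry, 2.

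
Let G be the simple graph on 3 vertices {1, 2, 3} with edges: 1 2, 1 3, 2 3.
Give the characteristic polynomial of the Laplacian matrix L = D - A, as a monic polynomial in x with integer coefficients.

x^3 - 6x^2 + 9x

Reading degrees in the order [1, 2, 3] gives [2, 2, 2]; set D = diag(2, 2, 2) and form L = D - A. L has integer entries, so p(x) = det(xI - L) has integer coefficients. Expanding the determinant yields x^3 - 6x^2 + 9x. The constant term is 0 because L is singular (the all-ones vector lies in its kernel).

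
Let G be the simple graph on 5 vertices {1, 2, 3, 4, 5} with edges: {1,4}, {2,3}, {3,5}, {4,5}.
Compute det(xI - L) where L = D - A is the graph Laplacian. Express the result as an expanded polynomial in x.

Reading degrees in the order [1, 2, 3, 4, 5] gives [1, 1, 2, 2, 2]; set D = diag(1, 1, 2, 2, 2) and form L = D - A. L has integer entries, so p(x) = det(xI - L) has integer coefficients. Expanding the determinant yields x^5 - 8x^4 + 21x^3 - 20x^2 + 5x. The coefficient of x^4 equals -trace(L) = -8, matching the sum of degrees. By the matrix-tree theorem the graph has (1/5) * product of the nonzero eigenvalues = 1 spanning tree.

x^5 - 8x^4 + 21x^3 - 20x^2 + 5x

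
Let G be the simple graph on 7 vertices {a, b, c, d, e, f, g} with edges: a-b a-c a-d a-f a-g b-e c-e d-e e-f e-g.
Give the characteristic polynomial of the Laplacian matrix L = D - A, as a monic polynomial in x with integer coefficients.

x^7 - 20x^6 + 155x^5 - 600x^4 + 1240x^3 - 1312x^2 + 560x

Reading degrees in the order [a, b, c, d, e, f, g] gives [5, 2, 2, 2, 5, 2, 2]; set D = diag(5, 2, 2, 2, 5, 2, 2) and form L = D - A. L has integer entries, so p(x) = det(xI - L) has integer coefficients. Expanding the determinant yields x^7 - 20x^6 + 155x^5 - 600x^4 + 1240x^3 - 1312x^2 + 560x. Since p(0) = det(-L) = 0, x divides p(x). By the matrix-tree theorem the graph has (1/7) * product of the nonzero eigenvalues = 80 spanning trees. The eigenvalues sum to 20, which equals trace(L) = 2|E|.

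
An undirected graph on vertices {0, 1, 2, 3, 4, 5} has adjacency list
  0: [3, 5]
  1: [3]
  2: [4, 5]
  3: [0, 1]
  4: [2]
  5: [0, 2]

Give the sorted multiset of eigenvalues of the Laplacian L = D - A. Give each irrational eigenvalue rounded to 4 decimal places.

[0, 0.2679, 1, 2, 3, 3.7321]

Reading degrees in the order [0, 1, 2, 3, 4, 5] gives [2, 1, 2, 2, 1, 2]; set D = diag(2, 1, 2, 2, 1, 2) and form L = D - A. The multiplicity of 0 as a Laplacian eigenvalue equals the number of connected components. The single zero eigenvalue shows the graph is connected. There is one zero in the spectrum, matching the 1 component.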